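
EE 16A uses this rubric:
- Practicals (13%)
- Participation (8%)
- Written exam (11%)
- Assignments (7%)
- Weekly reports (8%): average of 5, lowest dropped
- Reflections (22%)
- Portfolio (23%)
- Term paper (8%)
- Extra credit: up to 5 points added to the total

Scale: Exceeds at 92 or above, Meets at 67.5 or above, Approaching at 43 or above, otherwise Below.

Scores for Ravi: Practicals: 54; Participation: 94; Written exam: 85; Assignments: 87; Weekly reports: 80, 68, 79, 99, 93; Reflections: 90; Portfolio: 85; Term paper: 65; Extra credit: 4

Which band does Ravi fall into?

Weekly reports: drop 68 → average of remaining 4 = 351/4 = 87.75
Weighted total:
  Practicals 54 × 0.13 = 7.02
  Participation 94 × 0.08 = 7.52
  Written exam 85 × 0.11 = 9.35
  Assignments 87 × 0.07 = 6.09
  Weekly reports 87.75 × 0.08 = 7.02
  Reflections 90 × 0.22 = 19.8
  Portfolio 85 × 0.23 = 19.55
  Term paper 65 × 0.08 = 5.2
Sum = 81.55
Extra credit: 81.55 + 4 = 85.55
85.55 is ≥ 67.5 and < 92 → Meets

Meets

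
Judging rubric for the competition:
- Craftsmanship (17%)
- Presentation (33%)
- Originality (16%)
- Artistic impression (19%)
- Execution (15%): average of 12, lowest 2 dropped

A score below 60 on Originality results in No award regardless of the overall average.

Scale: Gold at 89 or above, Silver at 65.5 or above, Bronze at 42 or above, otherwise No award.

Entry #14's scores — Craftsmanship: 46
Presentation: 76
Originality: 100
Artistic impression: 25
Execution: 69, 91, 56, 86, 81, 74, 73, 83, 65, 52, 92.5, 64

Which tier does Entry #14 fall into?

Execution: drop 52, 56 → average of remaining 10 = 778.5/10 = 77.85
Originality score 100 ≥ 60: minimum met.
Weighted total:
  Craftsmanship 46 × 0.17 = 7.82
  Presentation 76 × 0.33 = 25.08
  Originality 100 × 0.16 = 16
  Artistic impression 25 × 0.19 = 4.75
  Execution 77.85 × 0.15 = 11.6775
Sum = 65.3275
65.3275 is ≥ 42 and < 65.5 → Bronze

Bronze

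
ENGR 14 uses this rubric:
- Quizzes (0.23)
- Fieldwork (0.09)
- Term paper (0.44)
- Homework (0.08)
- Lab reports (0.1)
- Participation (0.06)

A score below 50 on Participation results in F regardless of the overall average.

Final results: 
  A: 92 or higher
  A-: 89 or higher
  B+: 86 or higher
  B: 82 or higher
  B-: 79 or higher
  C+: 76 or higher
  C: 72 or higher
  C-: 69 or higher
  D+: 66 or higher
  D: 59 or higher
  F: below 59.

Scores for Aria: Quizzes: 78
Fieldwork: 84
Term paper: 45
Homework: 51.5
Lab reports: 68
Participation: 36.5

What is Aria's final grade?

Participation score 36.5 < 50: minimum not met.
Weighted total:
  Quizzes 78 × 0.23 = 17.94
  Fieldwork 84 × 0.09 = 7.56
  Term paper 45 × 0.44 = 19.8
  Homework 51.5 × 0.08 = 4.12
  Lab reports 68 × 0.1 = 6.8
  Participation 36.5 × 0.06 = 2.19
Sum = 58.41
Because the Participation minimum was not met, the result is F.

F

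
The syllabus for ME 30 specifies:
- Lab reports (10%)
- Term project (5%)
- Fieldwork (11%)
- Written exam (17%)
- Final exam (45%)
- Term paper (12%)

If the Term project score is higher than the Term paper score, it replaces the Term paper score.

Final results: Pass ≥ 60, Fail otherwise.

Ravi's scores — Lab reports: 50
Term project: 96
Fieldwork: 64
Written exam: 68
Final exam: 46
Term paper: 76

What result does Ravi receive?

Pass

Term project (96) > Term paper (76), so Term paper counts as 96.
Weighted total:
  Lab reports 50 × 0.1 = 5
  Term project 96 × 0.05 = 4.8
  Fieldwork 64 × 0.11 = 7.04
  Written exam 68 × 0.17 = 11.56
  Final exam 46 × 0.45 = 20.7
  Term paper 96 × 0.12 = 11.52
Sum = 60.62
60.62 ≥ 60 → Pass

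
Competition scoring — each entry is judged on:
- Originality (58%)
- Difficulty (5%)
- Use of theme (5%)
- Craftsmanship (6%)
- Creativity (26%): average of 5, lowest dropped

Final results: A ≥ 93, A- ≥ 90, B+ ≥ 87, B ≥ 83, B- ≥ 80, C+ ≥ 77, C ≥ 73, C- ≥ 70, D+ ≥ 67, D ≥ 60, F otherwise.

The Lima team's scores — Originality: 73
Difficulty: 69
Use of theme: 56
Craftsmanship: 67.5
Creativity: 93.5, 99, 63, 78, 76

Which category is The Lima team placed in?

C

Creativity: drop 63 → average of remaining 4 = 346.5/4 = 86.625
Weighted total:
  Originality 73 × 0.58 = 42.34
  Difficulty 69 × 0.05 = 3.45
  Use of theme 56 × 0.05 = 2.8
  Craftsmanship 67.5 × 0.06 = 4.05
  Creativity 86.625 × 0.26 = 22.5225
Sum = 75.1625
75.1625 is ≥ 73 and < 77 → C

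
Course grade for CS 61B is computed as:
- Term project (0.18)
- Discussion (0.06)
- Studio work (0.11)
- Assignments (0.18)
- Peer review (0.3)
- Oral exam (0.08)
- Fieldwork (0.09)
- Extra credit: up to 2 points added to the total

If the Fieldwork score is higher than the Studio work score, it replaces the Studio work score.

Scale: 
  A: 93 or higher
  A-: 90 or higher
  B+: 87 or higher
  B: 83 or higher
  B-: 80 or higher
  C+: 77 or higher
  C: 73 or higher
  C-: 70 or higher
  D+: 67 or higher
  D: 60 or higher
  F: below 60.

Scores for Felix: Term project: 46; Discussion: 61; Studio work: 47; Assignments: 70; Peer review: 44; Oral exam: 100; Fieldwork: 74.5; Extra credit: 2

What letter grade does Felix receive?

Fieldwork (74.5) > Studio work (47), so Studio work counts as 74.5.
Weighted total:
  Term project 46 × 0.18 = 8.28
  Discussion 61 × 0.06 = 3.66
  Studio work 74.5 × 0.11 = 8.195
  Assignments 70 × 0.18 = 12.6
  Peer review 44 × 0.3 = 13.2
  Oral exam 100 × 0.08 = 8
  Fieldwork 74.5 × 0.09 = 6.705
Sum = 60.64
Extra credit: 60.64 + 2 = 62.64
62.64 is ≥ 60 and < 67 → D

D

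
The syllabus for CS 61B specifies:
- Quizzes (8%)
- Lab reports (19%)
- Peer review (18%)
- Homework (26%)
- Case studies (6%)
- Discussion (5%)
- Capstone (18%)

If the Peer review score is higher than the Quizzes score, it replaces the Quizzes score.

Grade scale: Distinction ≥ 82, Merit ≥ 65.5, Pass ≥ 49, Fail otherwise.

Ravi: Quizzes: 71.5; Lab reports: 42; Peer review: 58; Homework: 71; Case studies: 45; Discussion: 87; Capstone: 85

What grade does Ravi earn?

Pass

Peer review (58) ≤ Quizzes (71.5), so Quizzes stays at 71.5.
Weighted total:
  Quizzes 71.5 × 0.08 = 5.72
  Lab reports 42 × 0.19 = 7.98
  Peer review 58 × 0.18 = 10.44
  Homework 71 × 0.26 = 18.46
  Case studies 45 × 0.06 = 2.7
  Discussion 87 × 0.05 = 4.35
  Capstone 85 × 0.18 = 15.3
Sum = 64.95
64.95 is ≥ 49 and < 65.5 → Pass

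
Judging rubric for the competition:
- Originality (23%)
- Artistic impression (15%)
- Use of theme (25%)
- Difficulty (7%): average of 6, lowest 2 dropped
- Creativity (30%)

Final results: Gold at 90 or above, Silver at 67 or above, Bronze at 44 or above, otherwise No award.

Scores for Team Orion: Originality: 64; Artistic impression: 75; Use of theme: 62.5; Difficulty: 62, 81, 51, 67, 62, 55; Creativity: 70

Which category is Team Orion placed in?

Silver

Difficulty: drop 51, 55 → average of remaining 4 = 272/4 = 68
Weighted total:
  Originality 64 × 0.23 = 14.72
  Artistic impression 75 × 0.15 = 11.25
  Use of theme 62.5 × 0.25 = 15.625
  Difficulty 68 × 0.07 = 4.76
  Creativity 70 × 0.3 = 21
Sum = 67.355
67.355 is ≥ 67 and < 90 → Silver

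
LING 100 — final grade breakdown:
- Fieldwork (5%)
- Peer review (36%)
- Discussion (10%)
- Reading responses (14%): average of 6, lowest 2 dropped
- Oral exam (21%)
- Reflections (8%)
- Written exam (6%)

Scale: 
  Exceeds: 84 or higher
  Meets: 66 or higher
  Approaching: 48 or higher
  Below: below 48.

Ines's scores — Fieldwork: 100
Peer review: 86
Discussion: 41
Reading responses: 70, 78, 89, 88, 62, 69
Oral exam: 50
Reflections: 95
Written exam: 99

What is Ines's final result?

Reading responses: drop 62, 69 → average of remaining 4 = 325/4 = 81.25
Weighted total:
  Fieldwork 100 × 0.05 = 5
  Peer review 86 × 0.36 = 30.96
  Discussion 41 × 0.1 = 4.1
  Reading responses 81.25 × 0.14 = 11.375
  Oral exam 50 × 0.21 = 10.5
  Reflections 95 × 0.08 = 7.6
  Written exam 99 × 0.06 = 5.94
Sum = 75.475
75.475 is ≥ 66 and < 84 → Meets

Meets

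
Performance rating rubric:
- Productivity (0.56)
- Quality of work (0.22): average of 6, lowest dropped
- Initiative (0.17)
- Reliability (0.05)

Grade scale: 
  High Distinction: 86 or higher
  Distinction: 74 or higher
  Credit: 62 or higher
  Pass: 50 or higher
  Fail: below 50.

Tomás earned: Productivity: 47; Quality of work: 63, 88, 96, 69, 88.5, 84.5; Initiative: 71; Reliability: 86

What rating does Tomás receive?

Quality of work: drop 63 → average of remaining 5 = 426/5 = 85.2
Weighted total:
  Productivity 47 × 0.56 = 26.32
  Quality of work 85.2 × 0.22 = 18.744
  Initiative 71 × 0.17 = 12.07
  Reliability 86 × 0.05 = 4.3
Sum = 61.434
61.434 is ≥ 50 and < 62 → Pass

Pass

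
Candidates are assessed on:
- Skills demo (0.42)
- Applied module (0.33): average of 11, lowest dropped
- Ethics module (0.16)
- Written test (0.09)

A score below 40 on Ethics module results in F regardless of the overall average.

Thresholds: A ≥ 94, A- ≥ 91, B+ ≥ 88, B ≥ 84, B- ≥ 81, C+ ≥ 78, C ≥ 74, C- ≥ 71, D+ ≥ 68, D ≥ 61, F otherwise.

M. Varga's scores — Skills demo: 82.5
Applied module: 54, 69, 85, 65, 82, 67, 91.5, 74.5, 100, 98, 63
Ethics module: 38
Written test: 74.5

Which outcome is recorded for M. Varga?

F

Applied module: drop 54 → average of remaining 10 = 795/10 = 79.5
Ethics module score 38 < 40: minimum not met.
Weighted total:
  Skills demo 82.5 × 0.42 = 34.65
  Applied module 79.5 × 0.33 = 26.235
  Ethics module 38 × 0.16 = 6.08
  Written test 74.5 × 0.09 = 6.705
Sum = 73.67
Because the Ethics module minimum was not met, the result is F.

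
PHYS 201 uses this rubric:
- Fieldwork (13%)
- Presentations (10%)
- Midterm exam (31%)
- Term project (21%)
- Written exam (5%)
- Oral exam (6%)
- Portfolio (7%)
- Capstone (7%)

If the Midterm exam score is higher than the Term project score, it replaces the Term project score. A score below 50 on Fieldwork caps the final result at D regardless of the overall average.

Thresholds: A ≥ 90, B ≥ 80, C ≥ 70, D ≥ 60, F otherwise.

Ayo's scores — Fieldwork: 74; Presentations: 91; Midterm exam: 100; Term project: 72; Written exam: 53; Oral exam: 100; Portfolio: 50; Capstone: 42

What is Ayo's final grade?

B

Midterm exam (100) > Term project (72), so Term project counts as 100.
Fieldwork score 74 ≥ 50: minimum met.
Weighted total:
  Fieldwork 74 × 0.13 = 9.62
  Presentations 91 × 0.1 = 9.1
  Midterm exam 100 × 0.31 = 31
  Term project 100 × 0.21 = 21
  Written exam 53 × 0.05 = 2.65
  Oral exam 100 × 0.06 = 6
  Portfolio 50 × 0.07 = 3.5
  Capstone 42 × 0.07 = 2.94
Sum = 85.81
85.81 is ≥ 80 and < 90 → B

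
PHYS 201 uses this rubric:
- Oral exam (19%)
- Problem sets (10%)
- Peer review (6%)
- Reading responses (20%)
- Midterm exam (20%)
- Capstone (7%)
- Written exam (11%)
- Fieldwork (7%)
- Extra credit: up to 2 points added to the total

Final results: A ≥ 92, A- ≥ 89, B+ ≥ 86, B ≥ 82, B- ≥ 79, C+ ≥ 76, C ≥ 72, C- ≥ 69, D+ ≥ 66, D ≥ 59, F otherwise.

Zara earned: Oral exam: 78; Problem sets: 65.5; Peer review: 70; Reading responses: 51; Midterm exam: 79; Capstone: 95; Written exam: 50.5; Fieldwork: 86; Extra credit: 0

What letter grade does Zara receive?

Weighted total:
  Oral exam 78 × 0.19 = 14.82
  Problem sets 65.5 × 0.1 = 6.55
  Peer review 70 × 0.06 = 4.2
  Reading responses 51 × 0.2 = 10.2
  Midterm exam 79 × 0.2 = 15.8
  Capstone 95 × 0.07 = 6.65
  Written exam 50.5 × 0.11 = 5.555
  Fieldwork 86 × 0.07 = 6.02
Sum = 69.795
Extra credit: 69.795 + 0 = 69.795
69.795 is ≥ 69 and < 72 → C-

C-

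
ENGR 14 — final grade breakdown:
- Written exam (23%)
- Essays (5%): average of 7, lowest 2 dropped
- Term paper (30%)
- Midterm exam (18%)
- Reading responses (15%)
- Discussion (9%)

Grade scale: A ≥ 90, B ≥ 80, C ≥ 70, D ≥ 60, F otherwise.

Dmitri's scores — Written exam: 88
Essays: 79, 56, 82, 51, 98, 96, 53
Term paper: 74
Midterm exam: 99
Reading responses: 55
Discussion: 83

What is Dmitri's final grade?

Essays: drop 51, 53 → average of remaining 5 = 411/5 = 82.2
Weighted total:
  Written exam 88 × 0.23 = 20.24
  Essays 82.2 × 0.05 = 4.11
  Term paper 74 × 0.3 = 22.2
  Midterm exam 99 × 0.18 = 17.82
  Reading responses 55 × 0.15 = 8.25
  Discussion 83 × 0.09 = 7.47
Sum = 80.09
80.09 is ≥ 80 and < 90 → B

B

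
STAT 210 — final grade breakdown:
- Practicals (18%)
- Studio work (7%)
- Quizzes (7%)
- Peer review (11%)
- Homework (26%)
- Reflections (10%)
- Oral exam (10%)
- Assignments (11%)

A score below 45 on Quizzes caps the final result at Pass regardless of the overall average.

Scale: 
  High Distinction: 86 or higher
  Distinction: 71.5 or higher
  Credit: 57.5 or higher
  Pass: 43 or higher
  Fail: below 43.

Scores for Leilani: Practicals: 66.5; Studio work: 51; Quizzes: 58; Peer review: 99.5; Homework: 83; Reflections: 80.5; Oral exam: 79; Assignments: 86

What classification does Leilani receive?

Quizzes score 58 ≥ 45: minimum met.
Weighted total:
  Practicals 66.5 × 0.18 = 11.97
  Studio work 51 × 0.07 = 3.57
  Quizzes 58 × 0.07 = 4.06
  Peer review 99.5 × 0.11 = 10.945
  Homework 83 × 0.26 = 21.58
  Reflections 80.5 × 0.1 = 8.05
  Oral exam 79 × 0.1 = 7.9
  Assignments 86 × 0.11 = 9.46
Sum = 77.535
77.535 is ≥ 71.5 and < 86 → Distinction

Distinction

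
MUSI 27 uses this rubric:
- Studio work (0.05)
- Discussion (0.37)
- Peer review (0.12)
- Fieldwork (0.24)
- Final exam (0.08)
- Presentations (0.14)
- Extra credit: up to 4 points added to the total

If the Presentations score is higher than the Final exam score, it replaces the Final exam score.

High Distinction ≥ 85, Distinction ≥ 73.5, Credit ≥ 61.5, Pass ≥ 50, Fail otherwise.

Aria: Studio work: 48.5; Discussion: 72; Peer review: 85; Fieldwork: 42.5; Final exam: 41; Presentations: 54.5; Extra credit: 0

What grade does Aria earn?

Presentations (54.5) > Final exam (41), so Final exam counts as 54.5.
Weighted total:
  Studio work 48.5 × 0.05 = 2.425
  Discussion 72 × 0.37 = 26.64
  Peer review 85 × 0.12 = 10.2
  Fieldwork 42.5 × 0.24 = 10.2
  Final exam 54.5 × 0.08 = 4.36
  Presentations 54.5 × 0.14 = 7.63
Sum = 61.455
Extra credit: 61.455 + 0 = 61.455
61.455 is ≥ 50 and < 61.5 → Pass

Pass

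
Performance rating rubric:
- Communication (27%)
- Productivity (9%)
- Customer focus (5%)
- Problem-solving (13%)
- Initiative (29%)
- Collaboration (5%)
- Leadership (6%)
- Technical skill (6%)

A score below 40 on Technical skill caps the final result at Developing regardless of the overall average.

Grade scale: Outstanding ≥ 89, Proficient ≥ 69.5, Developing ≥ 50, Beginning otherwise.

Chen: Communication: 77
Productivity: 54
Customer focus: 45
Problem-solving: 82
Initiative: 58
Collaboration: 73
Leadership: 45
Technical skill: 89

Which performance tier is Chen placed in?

Technical skill score 89 ≥ 40: minimum met.
Weighted total:
  Communication 77 × 0.27 = 20.79
  Productivity 54 × 0.09 = 4.86
  Customer focus 45 × 0.05 = 2.25
  Problem-solving 82 × 0.13 = 10.66
  Initiative 58 × 0.29 = 16.82
  Collaboration 73 × 0.05 = 3.65
  Leadership 45 × 0.06 = 2.7
  Technical skill 89 × 0.06 = 5.34
Sum = 67.07
67.07 is ≥ 50 and < 69.5 → Developing

Developing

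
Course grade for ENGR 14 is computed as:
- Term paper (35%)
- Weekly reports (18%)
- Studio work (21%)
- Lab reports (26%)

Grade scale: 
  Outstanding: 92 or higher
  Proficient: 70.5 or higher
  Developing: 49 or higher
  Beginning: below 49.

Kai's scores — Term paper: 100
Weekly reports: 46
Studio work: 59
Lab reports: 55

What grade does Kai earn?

Weighted total:
  Term paper 100 × 0.35 = 35
  Weekly reports 46 × 0.18 = 8.28
  Studio work 59 × 0.21 = 12.39
  Lab reports 55 × 0.26 = 14.3
Sum = 69.97
69.97 is ≥ 49 and < 70.5 → Developing

Developing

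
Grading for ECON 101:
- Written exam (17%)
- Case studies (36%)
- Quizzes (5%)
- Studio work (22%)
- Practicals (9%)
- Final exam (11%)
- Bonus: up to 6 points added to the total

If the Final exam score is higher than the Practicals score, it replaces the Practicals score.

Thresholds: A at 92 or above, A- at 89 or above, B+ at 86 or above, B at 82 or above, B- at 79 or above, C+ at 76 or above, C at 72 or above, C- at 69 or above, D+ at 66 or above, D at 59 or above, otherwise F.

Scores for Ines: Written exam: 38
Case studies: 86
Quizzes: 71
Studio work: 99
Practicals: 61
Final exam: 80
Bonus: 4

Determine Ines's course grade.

B

Final exam (80) > Practicals (61), so Practicals counts as 80.
Weighted total:
  Written exam 38 × 0.17 = 6.46
  Case studies 86 × 0.36 = 30.96
  Quizzes 71 × 0.05 = 3.55
  Studio work 99 × 0.22 = 21.78
  Practicals 80 × 0.09 = 7.2
  Final exam 80 × 0.11 = 8.8
Sum = 78.75
Bonus: 78.75 + 4 = 82.75
82.75 is ≥ 82 and < 86 → B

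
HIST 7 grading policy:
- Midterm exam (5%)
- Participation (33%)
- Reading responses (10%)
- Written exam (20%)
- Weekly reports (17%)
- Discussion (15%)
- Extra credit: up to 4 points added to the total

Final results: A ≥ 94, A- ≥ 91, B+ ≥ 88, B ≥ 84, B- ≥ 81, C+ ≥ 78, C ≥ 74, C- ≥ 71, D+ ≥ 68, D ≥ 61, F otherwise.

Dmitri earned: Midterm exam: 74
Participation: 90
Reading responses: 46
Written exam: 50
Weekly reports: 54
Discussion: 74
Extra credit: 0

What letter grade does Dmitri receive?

Weighted total:
  Midterm exam 74 × 0.05 = 3.7
  Participation 90 × 0.33 = 29.7
  Reading responses 46 × 0.1 = 4.6
  Written exam 50 × 0.2 = 10
  Weekly reports 54 × 0.17 = 9.18
  Discussion 74 × 0.15 = 11.1
Sum = 68.28
Extra credit: 68.28 + 0 = 68.28
68.28 is ≥ 68 and < 71 → D+

D+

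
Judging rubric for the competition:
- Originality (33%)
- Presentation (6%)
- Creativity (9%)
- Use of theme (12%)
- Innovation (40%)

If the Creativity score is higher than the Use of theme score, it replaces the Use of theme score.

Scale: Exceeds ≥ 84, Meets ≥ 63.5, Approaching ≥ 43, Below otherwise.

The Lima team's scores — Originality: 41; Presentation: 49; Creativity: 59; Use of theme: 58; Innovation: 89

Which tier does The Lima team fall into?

Creativity (59) > Use of theme (58), so Use of theme counts as 59.
Weighted total:
  Originality 41 × 0.33 = 13.53
  Presentation 49 × 0.06 = 2.94
  Creativity 59 × 0.09 = 5.31
  Use of theme 59 × 0.12 = 7.08
  Innovation 89 × 0.4 = 35.6
Sum = 64.46
64.46 is ≥ 63.5 and < 84 → Meets

Meets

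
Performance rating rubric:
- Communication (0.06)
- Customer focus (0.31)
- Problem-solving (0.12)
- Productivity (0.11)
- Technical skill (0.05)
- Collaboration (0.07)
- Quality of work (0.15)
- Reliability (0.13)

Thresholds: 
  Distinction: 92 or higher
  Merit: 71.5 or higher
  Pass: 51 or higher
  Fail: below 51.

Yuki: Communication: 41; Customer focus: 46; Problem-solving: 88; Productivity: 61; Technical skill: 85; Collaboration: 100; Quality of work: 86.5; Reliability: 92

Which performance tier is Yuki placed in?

Weighted total:
  Communication 41 × 0.06 = 2.46
  Customer focus 46 × 0.31 = 14.26
  Problem-solving 88 × 0.12 = 10.56
  Productivity 61 × 0.11 = 6.71
  Technical skill 85 × 0.05 = 4.25
  Collaboration 100 × 0.07 = 7
  Quality of work 86.5 × 0.15 = 12.975
  Reliability 92 × 0.13 = 11.96
Sum = 70.175
70.175 is ≥ 51 and < 71.5 → Pass

Pass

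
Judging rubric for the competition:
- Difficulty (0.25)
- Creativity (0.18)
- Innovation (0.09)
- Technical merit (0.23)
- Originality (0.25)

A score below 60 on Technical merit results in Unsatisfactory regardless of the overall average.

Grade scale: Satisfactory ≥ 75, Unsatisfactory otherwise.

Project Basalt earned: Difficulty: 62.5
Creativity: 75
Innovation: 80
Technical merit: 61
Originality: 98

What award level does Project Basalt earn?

Technical merit score 61 ≥ 60: minimum met.
Weighted total:
  Difficulty 62.5 × 0.25 = 15.625
  Creativity 75 × 0.18 = 13.5
  Innovation 80 × 0.09 = 7.2
  Technical merit 61 × 0.23 = 14.03
  Originality 98 × 0.25 = 24.5
Sum = 74.855
74.855 < 75 → Unsatisfactory

Unsatisfactory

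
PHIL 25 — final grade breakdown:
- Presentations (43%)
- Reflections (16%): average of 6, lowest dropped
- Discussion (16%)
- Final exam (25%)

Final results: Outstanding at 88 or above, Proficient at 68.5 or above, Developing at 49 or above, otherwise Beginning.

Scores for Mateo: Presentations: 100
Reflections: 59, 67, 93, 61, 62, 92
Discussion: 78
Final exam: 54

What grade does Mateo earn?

Proficient

Reflections: drop 59 → average of remaining 5 = 375/5 = 75
Weighted total:
  Presentations 100 × 0.43 = 43
  Reflections 75 × 0.16 = 12
  Discussion 78 × 0.16 = 12.48
  Final exam 54 × 0.25 = 13.5
Sum = 80.98
80.98 is ≥ 68.5 and < 88 → Proficient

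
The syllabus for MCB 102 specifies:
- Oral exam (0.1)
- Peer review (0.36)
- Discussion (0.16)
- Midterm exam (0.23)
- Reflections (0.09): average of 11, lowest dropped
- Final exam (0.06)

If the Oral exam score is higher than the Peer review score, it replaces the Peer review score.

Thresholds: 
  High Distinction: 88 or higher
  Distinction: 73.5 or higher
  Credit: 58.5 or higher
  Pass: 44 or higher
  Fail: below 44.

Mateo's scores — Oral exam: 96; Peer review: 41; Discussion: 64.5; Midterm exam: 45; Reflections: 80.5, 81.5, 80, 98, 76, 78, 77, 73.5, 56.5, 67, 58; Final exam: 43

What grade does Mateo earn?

Distinction

Reflections: drop 56.5 → average of remaining 10 = 769.5/10 = 76.95
Oral exam (96) > Peer review (41), so Peer review counts as 96.
Weighted total:
  Oral exam 96 × 0.1 = 9.6
  Peer review 96 × 0.36 = 34.56
  Discussion 64.5 × 0.16 = 10.32
  Midterm exam 45 × 0.23 = 10.35
  Reflections 76.95 × 0.09 = 6.9255
  Final exam 43 × 0.06 = 2.58
Sum = 74.3355
74.3355 is ≥ 73.5 and < 88 → Distinction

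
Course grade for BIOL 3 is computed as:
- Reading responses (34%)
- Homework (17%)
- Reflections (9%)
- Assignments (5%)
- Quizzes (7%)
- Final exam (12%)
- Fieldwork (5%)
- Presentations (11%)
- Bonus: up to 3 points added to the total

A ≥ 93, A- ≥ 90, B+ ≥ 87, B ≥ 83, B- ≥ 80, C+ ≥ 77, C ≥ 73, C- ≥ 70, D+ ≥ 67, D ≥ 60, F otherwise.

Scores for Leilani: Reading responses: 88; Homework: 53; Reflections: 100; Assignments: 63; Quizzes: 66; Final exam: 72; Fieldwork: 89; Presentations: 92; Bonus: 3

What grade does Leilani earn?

B-

Weighted total:
  Reading responses 88 × 0.34 = 29.92
  Homework 53 × 0.17 = 9.01
  Reflections 100 × 0.09 = 9
  Assignments 63 × 0.05 = 3.15
  Quizzes 66 × 0.07 = 4.62
  Final exam 72 × 0.12 = 8.64
  Fieldwork 89 × 0.05 = 4.45
  Presentations 92 × 0.11 = 10.12
Sum = 78.91
Bonus: 78.91 + 3 = 81.91
81.91 is ≥ 80 and < 83 → B-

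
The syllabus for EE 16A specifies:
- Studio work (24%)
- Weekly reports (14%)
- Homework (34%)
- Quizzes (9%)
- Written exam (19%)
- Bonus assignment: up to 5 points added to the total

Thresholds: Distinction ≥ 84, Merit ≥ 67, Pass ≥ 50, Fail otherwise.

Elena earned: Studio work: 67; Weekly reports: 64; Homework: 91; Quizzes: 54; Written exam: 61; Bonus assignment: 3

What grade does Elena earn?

Weighted total:
  Studio work 67 × 0.24 = 16.08
  Weekly reports 64 × 0.14 = 8.96
  Homework 91 × 0.34 = 30.94
  Quizzes 54 × 0.09 = 4.86
  Written exam 61 × 0.19 = 11.59
Sum = 72.43
Bonus assignment: 72.43 + 3 = 75.43
75.43 is ≥ 67 and < 84 → Merit

Merit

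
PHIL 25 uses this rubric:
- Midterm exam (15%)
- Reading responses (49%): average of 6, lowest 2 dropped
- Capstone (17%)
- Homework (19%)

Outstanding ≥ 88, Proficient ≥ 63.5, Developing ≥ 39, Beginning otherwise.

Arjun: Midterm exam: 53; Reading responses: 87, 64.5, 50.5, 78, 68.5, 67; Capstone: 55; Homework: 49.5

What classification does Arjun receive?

Proficient

Reading responses: drop 50.5, 64.5 → average of remaining 4 = 300.5/4 = 75.125
Weighted total:
  Midterm exam 53 × 0.15 = 7.95
  Reading responses 75.125 × 0.49 = 36.81125
  Capstone 55 × 0.17 = 9.35
  Homework 49.5 × 0.19 = 9.405
Sum = 63.51625
63.51625 is ≥ 63.5 and < 88 → Proficient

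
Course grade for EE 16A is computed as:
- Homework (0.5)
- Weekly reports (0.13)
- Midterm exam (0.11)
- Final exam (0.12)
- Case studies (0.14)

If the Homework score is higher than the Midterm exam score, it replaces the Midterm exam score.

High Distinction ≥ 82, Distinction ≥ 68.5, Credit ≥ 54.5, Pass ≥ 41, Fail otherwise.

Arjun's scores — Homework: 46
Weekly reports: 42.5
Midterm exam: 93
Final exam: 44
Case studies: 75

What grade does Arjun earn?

Homework (46) ≤ Midterm exam (93), so Midterm exam stays at 93.
Weighted total:
  Homework 46 × 0.5 = 23
  Weekly reports 42.5 × 0.13 = 5.525
  Midterm exam 93 × 0.11 = 10.23
  Final exam 44 × 0.12 = 5.28
  Case studies 75 × 0.14 = 10.5
Sum = 54.535
54.535 is ≥ 54.5 and < 68.5 → Credit

Credit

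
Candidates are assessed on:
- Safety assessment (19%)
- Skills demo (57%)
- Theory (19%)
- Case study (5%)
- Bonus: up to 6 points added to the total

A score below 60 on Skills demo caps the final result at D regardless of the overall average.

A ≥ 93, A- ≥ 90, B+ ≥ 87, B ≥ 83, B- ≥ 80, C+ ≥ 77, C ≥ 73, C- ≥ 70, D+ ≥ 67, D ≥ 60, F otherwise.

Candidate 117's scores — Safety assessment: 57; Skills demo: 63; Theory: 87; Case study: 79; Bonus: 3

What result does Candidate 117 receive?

C-

Skills demo score 63 ≥ 60: minimum met.
Weighted total:
  Safety assessment 57 × 0.19 = 10.83
  Skills demo 63 × 0.57 = 35.91
  Theory 87 × 0.19 = 16.53
  Case study 79 × 0.05 = 3.95
Sum = 67.22
Bonus: 67.22 + 3 = 70.22
70.22 is ≥ 70 and < 73 → C-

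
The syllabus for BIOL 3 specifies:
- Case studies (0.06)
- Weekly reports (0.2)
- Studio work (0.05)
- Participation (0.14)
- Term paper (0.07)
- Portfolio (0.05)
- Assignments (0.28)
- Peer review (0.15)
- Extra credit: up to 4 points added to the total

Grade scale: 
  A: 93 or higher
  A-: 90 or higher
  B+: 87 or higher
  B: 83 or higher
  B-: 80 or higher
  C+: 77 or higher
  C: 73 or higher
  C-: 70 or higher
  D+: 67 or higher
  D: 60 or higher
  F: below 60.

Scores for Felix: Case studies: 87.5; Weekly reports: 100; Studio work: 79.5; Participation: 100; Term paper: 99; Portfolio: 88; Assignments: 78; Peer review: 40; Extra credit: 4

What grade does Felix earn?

Weighted total:
  Case studies 87.5 × 0.06 = 5.25
  Weekly reports 100 × 0.2 = 20
  Studio work 79.5 × 0.05 = 3.975
  Participation 100 × 0.14 = 14
  Term paper 99 × 0.07 = 6.93
  Portfolio 88 × 0.05 = 4.4
  Assignments 78 × 0.28 = 21.84
  Peer review 40 × 0.15 = 6
Sum = 82.395
Extra credit: 82.395 + 4 = 86.395
86.395 is ≥ 83 and < 87 → B

B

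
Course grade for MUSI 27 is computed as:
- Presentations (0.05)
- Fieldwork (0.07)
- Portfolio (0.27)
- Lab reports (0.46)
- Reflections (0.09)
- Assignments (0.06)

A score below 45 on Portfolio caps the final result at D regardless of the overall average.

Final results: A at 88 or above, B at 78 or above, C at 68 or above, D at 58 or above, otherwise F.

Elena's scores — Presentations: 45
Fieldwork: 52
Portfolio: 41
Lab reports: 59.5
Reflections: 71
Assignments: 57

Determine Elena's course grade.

Portfolio score 41 < 45: minimum not met.
Weighted total:
  Presentations 45 × 0.05 = 2.25
  Fieldwork 52 × 0.07 = 3.64
  Portfolio 41 × 0.27 = 11.07
  Lab reports 59.5 × 0.46 = 27.37
  Reflections 71 × 0.09 = 6.39
  Assignments 57 × 0.06 = 3.42
Sum = 54.14
54.14 would be F; cap at D applies → F.

F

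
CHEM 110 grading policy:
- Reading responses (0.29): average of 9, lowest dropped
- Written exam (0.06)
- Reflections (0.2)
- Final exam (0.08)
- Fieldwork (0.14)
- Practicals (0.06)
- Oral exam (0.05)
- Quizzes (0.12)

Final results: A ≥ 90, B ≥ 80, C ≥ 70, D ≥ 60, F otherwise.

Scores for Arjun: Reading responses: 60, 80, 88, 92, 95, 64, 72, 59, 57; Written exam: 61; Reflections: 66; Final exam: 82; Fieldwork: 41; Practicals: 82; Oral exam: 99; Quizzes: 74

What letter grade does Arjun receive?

Reading responses: drop 57 → average of remaining 8 = 610/8 = 76.25
Weighted total:
  Reading responses 76.25 × 0.29 = 22.1125
  Written exam 61 × 0.06 = 3.66
  Reflections 66 × 0.2 = 13.2
  Final exam 82 × 0.08 = 6.56
  Fieldwork 41 × 0.14 = 5.74
  Practicals 82 × 0.06 = 4.92
  Oral exam 99 × 0.05 = 4.95
  Quizzes 74 × 0.12 = 8.88
Sum = 70.0225
70.0225 is ≥ 70 and < 80 → C

C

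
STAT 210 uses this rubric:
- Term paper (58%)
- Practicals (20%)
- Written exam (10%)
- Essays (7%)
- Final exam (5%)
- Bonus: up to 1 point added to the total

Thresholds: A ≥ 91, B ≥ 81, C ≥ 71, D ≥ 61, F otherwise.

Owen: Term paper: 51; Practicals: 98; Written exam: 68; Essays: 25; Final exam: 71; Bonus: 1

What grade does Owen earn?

Weighted total:
  Term paper 51 × 0.58 = 29.58
  Practicals 98 × 0.2 = 19.6
  Written exam 68 × 0.1 = 6.8
  Essays 25 × 0.07 = 1.75
  Final exam 71 × 0.05 = 3.55
Sum = 61.28
Bonus: 61.28 + 1 = 62.28
62.28 is ≥ 61 and < 71 → D

D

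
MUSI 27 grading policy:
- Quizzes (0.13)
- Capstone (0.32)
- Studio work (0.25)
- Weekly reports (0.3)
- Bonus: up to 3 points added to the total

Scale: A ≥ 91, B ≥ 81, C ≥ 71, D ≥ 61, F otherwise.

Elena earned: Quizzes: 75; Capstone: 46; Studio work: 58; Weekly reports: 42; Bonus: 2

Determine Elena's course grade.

F

Weighted total:
  Quizzes 75 × 0.13 = 9.75
  Capstone 46 × 0.32 = 14.72
  Studio work 58 × 0.25 = 14.5
  Weekly reports 42 × 0.3 = 12.6
Sum = 51.57
Bonus: 51.57 + 2 = 53.57
53.57 < 61 → F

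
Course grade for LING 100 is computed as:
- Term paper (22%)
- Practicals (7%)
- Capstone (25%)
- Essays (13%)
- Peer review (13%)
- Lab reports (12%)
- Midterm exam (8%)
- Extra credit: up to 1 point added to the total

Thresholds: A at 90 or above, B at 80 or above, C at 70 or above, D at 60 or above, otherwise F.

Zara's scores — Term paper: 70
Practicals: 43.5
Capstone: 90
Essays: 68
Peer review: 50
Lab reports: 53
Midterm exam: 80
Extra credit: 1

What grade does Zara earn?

Weighted total:
  Term paper 70 × 0.22 = 15.4
  Practicals 43.5 × 0.07 = 3.045
  Capstone 90 × 0.25 = 22.5
  Essays 68 × 0.13 = 8.84
  Peer review 50 × 0.13 = 6.5
  Lab reports 53 × 0.12 = 6.36
  Midterm exam 80 × 0.08 = 6.4
Sum = 69.045
Extra credit: 69.045 + 1 = 70.045
70.045 is ≥ 70 and < 80 → C

C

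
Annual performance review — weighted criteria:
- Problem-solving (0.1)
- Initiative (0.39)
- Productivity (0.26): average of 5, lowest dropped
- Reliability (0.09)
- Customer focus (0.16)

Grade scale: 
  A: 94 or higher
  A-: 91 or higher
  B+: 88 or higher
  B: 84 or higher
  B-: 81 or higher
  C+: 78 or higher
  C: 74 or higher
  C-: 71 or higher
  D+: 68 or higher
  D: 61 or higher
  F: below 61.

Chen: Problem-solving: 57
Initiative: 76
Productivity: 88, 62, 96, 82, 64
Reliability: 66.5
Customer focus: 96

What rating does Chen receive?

Productivity: drop 62 → average of remaining 4 = 330/4 = 82.5
Weighted total:
  Problem-solving 57 × 0.1 = 5.7
  Initiative 76 × 0.39 = 29.64
  Productivity 82.5 × 0.26 = 21.45
  Reliability 66.5 × 0.09 = 5.985
  Customer focus 96 × 0.16 = 15.36
Sum = 78.135
78.135 is ≥ 78 and < 81 → C+

C+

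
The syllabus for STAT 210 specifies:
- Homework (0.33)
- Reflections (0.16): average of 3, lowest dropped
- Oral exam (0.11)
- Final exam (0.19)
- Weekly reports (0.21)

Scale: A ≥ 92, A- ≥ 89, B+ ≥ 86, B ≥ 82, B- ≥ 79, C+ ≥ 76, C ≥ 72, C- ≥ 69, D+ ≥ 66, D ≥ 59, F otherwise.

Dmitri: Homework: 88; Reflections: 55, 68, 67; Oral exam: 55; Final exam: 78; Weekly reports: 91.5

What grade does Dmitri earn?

Reflections: drop 55 → average of remaining 2 = 135/2 = 67.5
Weighted total:
  Homework 88 × 0.33 = 29.04
  Reflections 67.5 × 0.16 = 10.8
  Oral exam 55 × 0.11 = 6.05
  Final exam 78 × 0.19 = 14.82
  Weekly reports 91.5 × 0.21 = 19.215
Sum = 79.925
79.925 is ≥ 79 and < 82 → B-

B-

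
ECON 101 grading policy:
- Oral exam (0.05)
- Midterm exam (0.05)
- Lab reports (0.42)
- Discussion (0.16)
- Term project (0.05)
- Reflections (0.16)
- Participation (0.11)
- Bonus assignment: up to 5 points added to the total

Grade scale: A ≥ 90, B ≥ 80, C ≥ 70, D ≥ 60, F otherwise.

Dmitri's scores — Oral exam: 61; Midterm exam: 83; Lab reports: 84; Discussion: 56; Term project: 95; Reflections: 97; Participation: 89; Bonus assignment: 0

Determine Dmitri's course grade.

B

Weighted total:
  Oral exam 61 × 0.05 = 3.05
  Midterm exam 83 × 0.05 = 4.15
  Lab reports 84 × 0.42 = 35.28
  Discussion 56 × 0.16 = 8.96
  Term project 95 × 0.05 = 4.75
  Reflections 97 × 0.16 = 15.52
  Participation 89 × 0.11 = 9.79
Sum = 81.5
Bonus assignment: 81.5 + 0 = 81.5
81.5 is ≥ 80 and < 90 → B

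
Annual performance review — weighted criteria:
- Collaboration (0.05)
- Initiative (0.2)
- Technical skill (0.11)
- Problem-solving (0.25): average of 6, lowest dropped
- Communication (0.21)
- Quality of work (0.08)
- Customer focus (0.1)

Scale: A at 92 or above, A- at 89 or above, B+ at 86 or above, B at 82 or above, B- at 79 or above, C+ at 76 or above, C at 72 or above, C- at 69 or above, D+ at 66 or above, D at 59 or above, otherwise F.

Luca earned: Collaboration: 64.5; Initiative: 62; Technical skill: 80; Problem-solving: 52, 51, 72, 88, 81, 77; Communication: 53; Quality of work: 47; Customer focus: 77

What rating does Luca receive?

Problem-solving: drop 51 → average of remaining 5 = 370/5 = 74
Weighted total:
  Collaboration 64.5 × 0.05 = 3.225
  Initiative 62 × 0.2 = 12.4
  Technical skill 80 × 0.11 = 8.8
  Problem-solving 74 × 0.25 = 18.5
  Communication 53 × 0.21 = 11.13
  Quality of work 47 × 0.08 = 3.76
  Customer focus 77 × 0.1 = 7.7
Sum = 65.515
65.515 is ≥ 59 and < 66 → D

D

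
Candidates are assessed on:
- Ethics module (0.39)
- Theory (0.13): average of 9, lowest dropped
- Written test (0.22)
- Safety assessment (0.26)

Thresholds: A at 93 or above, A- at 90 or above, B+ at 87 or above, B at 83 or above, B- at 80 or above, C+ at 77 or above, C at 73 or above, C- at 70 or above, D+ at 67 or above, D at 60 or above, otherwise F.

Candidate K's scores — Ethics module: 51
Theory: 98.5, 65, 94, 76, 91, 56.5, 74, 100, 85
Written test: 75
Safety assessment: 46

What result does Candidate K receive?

F

Theory: drop 56.5 → average of remaining 8 = 683.5/8 = 85.4375
Weighted total:
  Ethics module 51 × 0.39 = 19.89
  Theory 85.4375 × 0.13 = 11.106875
  Written test 75 × 0.22 = 16.5
  Safety assessment 46 × 0.26 = 11.96
Sum = 59.456875
59.456875 < 60 → F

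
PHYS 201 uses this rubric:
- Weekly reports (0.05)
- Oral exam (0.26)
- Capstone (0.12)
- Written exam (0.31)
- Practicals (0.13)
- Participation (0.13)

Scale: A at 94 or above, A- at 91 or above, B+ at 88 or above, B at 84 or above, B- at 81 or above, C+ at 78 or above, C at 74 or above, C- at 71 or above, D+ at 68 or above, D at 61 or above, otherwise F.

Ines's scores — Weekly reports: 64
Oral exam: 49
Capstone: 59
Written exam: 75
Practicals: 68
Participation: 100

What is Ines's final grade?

D+

Weighted total:
  Weekly reports 64 × 0.05 = 3.2
  Oral exam 49 × 0.26 = 12.74
  Capstone 59 × 0.12 = 7.08
  Written exam 75 × 0.31 = 23.25
  Practicals 68 × 0.13 = 8.84
  Participation 100 × 0.13 = 13
Sum = 68.11
68.11 is ≥ 68 and < 71 → D+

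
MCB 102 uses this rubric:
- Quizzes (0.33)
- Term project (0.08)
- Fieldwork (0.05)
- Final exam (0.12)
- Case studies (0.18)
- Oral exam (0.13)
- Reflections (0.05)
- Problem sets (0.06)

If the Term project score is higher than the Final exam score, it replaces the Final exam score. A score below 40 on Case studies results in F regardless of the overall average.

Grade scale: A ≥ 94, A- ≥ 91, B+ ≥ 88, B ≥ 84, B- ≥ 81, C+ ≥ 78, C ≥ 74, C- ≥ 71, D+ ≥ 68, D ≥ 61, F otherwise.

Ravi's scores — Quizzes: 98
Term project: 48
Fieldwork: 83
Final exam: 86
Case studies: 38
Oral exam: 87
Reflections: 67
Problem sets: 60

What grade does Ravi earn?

Term project (48) ≤ Final exam (86), so Final exam stays at 86.
Case studies score 38 < 40: minimum not met.
Weighted total:
  Quizzes 98 × 0.33 = 32.34
  Term project 48 × 0.08 = 3.84
  Fieldwork 83 × 0.05 = 4.15
  Final exam 86 × 0.12 = 10.32
  Case studies 38 × 0.18 = 6.84
  Oral exam 87 × 0.13 = 11.31
  Reflections 67 × 0.05 = 3.35
  Problem sets 60 × 0.06 = 3.6
Sum = 75.75
Because the Case studies minimum was not met, the result is F.

F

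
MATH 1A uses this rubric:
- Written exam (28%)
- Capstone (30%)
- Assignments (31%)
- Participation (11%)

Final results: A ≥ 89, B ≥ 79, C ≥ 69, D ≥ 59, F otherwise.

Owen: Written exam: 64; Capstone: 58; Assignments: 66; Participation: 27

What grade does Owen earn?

Weighted total:
  Written exam 64 × 0.28 = 17.92
  Capstone 58 × 0.3 = 17.4
  Assignments 66 × 0.31 = 20.46
  Participation 27 × 0.11 = 2.97
Sum = 58.75
58.75 < 59 → F

F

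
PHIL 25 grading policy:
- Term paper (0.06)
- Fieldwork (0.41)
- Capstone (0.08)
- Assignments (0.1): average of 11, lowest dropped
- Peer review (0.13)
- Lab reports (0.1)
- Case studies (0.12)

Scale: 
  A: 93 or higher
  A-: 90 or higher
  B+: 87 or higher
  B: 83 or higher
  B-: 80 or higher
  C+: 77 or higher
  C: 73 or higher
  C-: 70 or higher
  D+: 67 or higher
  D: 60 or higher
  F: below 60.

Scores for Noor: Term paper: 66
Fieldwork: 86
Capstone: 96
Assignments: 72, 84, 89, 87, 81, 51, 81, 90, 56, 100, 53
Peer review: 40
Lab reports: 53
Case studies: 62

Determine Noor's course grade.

Assignments: drop 51 → average of remaining 10 = 793/10 = 79.3
Weighted total:
  Term paper 66 × 0.06 = 3.96
  Fieldwork 86 × 0.41 = 35.26
  Capstone 96 × 0.08 = 7.68
  Assignments 79.3 × 0.1 = 7.93
  Peer review 40 × 0.13 = 5.2
  Lab reports 53 × 0.1 = 5.3
  Case studies 62 × 0.12 = 7.44
Sum = 72.77
72.77 is ≥ 70 and < 73 → C-

C-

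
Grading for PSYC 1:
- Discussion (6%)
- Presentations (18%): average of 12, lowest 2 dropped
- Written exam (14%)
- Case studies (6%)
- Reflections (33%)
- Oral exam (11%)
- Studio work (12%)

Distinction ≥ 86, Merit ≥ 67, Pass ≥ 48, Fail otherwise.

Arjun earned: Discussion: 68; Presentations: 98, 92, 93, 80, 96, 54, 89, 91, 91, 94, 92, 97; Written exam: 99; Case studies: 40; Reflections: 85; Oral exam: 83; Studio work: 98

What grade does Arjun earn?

Distinction

Presentations: drop 54, 80 → average of remaining 10 = 933/10 = 93.3
Weighted total:
  Discussion 68 × 0.06 = 4.08
  Presentations 93.3 × 0.18 = 16.794
  Written exam 99 × 0.14 = 13.86
  Case studies 40 × 0.06 = 2.4
  Reflections 85 × 0.33 = 28.05
  Oral exam 83 × 0.11 = 9.13
  Studio work 98 × 0.12 = 11.76
Sum = 86.074
86.074 ≥ 86 → Distinction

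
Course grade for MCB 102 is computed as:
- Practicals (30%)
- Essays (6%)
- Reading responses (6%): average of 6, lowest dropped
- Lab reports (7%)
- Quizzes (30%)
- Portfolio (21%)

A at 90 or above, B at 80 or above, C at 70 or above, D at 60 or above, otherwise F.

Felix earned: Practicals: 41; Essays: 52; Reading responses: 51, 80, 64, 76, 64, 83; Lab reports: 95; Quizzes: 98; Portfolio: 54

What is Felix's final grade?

D

Reading responses: drop 51 → average of remaining 5 = 367/5 = 73.4
Weighted total:
  Practicals 41 × 0.3 = 12.3
  Essays 52 × 0.06 = 3.12
  Reading responses 73.4 × 0.06 = 4.404
  Lab reports 95 × 0.07 = 6.65
  Quizzes 98 × 0.3 = 29.4
  Portfolio 54 × 0.21 = 11.34
Sum = 67.214
67.214 is ≥ 60 and < 70 → D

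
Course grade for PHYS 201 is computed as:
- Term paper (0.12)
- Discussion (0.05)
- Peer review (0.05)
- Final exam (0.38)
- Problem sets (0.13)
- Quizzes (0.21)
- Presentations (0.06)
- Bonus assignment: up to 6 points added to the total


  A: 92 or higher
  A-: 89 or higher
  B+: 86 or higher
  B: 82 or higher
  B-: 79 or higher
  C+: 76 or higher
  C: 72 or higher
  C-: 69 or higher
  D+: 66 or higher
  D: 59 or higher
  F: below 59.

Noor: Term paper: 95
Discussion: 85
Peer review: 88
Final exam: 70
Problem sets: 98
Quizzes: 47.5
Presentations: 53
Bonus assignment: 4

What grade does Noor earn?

C+

Weighted total:
  Term paper 95 × 0.12 = 11.4
  Discussion 85 × 0.05 = 4.25
  Peer review 88 × 0.05 = 4.4
  Final exam 70 × 0.38 = 26.6
  Problem sets 98 × 0.13 = 12.74
  Quizzes 47.5 × 0.21 = 9.975
  Presentations 53 × 0.06 = 3.18
Sum = 72.545
Bonus assignment: 72.545 + 4 = 76.545
76.545 is ≥ 76 and < 79 → C+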